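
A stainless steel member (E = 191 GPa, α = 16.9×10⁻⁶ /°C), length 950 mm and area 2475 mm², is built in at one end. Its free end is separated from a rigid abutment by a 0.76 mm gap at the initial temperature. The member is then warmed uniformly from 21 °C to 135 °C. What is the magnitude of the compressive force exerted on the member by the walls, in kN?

Free thermal elongation = αΔT L = 16.9×10⁻⁶ × 114 × 950 = 1.83 mm.
The gap closes (δ_free > 0.76 mm) and the wall then resists a further 1.83 − 0.76 = 1.07 mm of expansion.
Compatibility: PL/(AE) = 1.07 mm, so σ = P/A = E × (1.07/950) = 215.2 MPa.
P = σA = 215.2 × 2475 = 532.6 kN.

P ≈ 533 kN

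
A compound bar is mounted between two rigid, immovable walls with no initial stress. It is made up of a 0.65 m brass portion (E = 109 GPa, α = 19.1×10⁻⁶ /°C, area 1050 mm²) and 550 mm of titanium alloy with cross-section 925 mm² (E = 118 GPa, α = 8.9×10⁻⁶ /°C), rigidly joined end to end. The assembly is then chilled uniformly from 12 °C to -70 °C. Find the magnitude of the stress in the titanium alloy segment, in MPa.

Free thermal contraction of the whole bar: Σ αᵢΔT Lᵢ = 19.1×10⁻⁶×82×650 + 8.9×10⁻⁶×82×550 = 1.419 mm.
The rigid supports impose zero overall length change; the single axial force P common to all segments must satisfy P Σ Lᵢ/(AᵢEᵢ) = δ_free.
Σ Lᵢ/(AᵢEᵢ) = 650/(1050×109×10³) + 550/(925×118×10³) = 1.072×10⁻⁵ mm/N.
So P = 1.419 / 1.072×10⁻⁵ = 132.4 kN, tensile.
σ_{titanium alloy} = P / A = 132400 / 925 = 143.2 MPa.

σ ≈ 143 MPa (tensile)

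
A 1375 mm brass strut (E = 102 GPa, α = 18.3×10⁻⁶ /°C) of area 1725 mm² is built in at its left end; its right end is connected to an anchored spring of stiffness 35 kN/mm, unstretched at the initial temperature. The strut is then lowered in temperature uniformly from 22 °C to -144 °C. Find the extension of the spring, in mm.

The unrestrained thermal change is αΔT L = 18.3×10⁻⁶ × 166 × 1375 = 4.177 mm.
With a force P in the spring, the elastic change of the strut is PL/(AE) and that of the spring is P/k; compatibility requires their sum to equal δ_free.
P [ L/(AE) + 1/k ] = δ_free → P [ 1375/(1725×102×10³) + 1/(35×10³) ] = 4.177.
P = 4.177 / 3.639×10⁻⁵ = 114800 N.
Spring extension = P/k = 114800/(35×10³) = 3.28 mm.

δ ≈ 3.28 mm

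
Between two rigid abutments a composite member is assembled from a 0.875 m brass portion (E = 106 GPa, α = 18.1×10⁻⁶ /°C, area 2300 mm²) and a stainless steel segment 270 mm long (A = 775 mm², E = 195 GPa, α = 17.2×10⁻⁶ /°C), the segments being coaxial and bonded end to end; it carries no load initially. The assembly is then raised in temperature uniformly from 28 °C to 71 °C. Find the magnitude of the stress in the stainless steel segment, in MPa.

σ ≈ 211 MPa (compressive)

Free thermal expansion of the whole bar: Σ αᵢΔT Lᵢ = 18.1×10⁻⁶×43×875 + 17.2×10⁻⁶×43×270 = 0.8807 mm.
Since the ends are fixed, an axial force P builds up, equal in every segment, with P · Σ Lᵢ/(AᵢEᵢ) = δ_free.
The series flexibility is Σ Lᵢ/(AᵢEᵢ) = 875/(2300×106×10³) + 270/(775×195×10³) = 5.376×10⁻⁶ mm/N.
P = 0.8807 / 5.376×10⁻⁶ = 163800 N = 163.8 kN, compressive.
σ_{stainless steel} = P / A = 163800 / 775 = 211.4 MPa.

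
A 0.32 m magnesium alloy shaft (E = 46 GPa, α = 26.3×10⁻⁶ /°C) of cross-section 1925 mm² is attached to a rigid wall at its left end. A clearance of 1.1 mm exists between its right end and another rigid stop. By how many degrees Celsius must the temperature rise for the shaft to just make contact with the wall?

ΔT ≈ 131 °C

The gap closes when αΔT L = 1.1 mm, since the shaft is still unstressed at that instant.
So ΔT = g/(αL) = 1.1/(26.3×10⁻⁶ × 320) = 130.7 °C.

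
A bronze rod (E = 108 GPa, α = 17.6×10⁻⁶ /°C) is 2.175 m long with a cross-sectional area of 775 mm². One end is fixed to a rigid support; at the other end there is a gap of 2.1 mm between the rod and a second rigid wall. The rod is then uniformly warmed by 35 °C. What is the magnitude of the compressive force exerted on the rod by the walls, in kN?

P ≈ 0 kN

Unrestrained expansion: δ_free = αΔT L = 17.6×10⁻⁶ × 35 × 2175 = 1.34 mm.
Since δ_free = 1.34 mm is less than the 2.1 mm gap, the rod never touches the wall. No axial force develops.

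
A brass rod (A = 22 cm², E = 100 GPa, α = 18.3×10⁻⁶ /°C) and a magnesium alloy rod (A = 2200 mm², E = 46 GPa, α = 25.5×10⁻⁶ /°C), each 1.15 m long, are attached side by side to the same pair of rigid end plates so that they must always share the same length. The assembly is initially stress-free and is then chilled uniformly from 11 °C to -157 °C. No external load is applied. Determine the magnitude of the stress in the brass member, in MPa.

Equilibrium of a rigid end plate with no external load gives equal and opposite internal forces ±P in the two members. Since α_{magnesium alloy} > α_{brass}, cooling drives the magnesium alloy into tension and the brass into compression.
Setting the final lengths equal and cancelling L: (α₁ − α₂)ΔT = P/(A₁E₁) + P/(A₂E₂).
|α₁ − α₂|·ΔT = 7.2×10⁻⁶ × 168 = 0.00121.
1/(A₁E₁) + 1/(A₂E₂) = 1/(2200×100×10³) + 1/(2200×46×10³) = 1.443×10⁻⁸ N⁻¹.
So P = 0.00121 / 1.443×10⁻⁸ = 83.84 kN.
σ_{brass} = P/A₁ = 83840/2200 = 38.11 MPa, compressive.

σ ≈ 38.1 MPa (compressive)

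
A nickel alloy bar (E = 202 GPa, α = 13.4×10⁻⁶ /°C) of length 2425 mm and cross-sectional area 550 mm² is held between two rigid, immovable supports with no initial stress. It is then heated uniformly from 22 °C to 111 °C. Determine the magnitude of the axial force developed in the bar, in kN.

P ≈ 132 kN (compressive)

The ends cannot move, so σ = EαΔT = 202×10³ × 13.4×10⁻⁶ × 89 = 240.9 MPa.
P = AEαΔT = 550 × 202×10³ × 13.4×10⁻⁶ × 89 = 132.5 kN (compressive).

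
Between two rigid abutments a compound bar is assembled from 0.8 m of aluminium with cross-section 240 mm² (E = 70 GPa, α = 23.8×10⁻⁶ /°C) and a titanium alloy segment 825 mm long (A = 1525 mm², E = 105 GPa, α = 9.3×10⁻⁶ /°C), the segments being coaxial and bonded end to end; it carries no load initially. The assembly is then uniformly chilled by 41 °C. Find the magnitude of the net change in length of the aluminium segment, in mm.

With the walls removed the bar would change length by δ_free = Σ αᵢΔT Lᵢ = 23.8×10⁻⁶×41×800 + 9.3×10⁻⁶×41×825 = 1.095 mm.
The walls prevent any net length change, so an axial force P (same in every segment) develops. Compatibility: P · Σ Lᵢ/(AᵢEᵢ) = δ_free.
Σ Lᵢ/(AᵢEᵢ) = 800/(240×70×10³) + 825/(1525×105×10³) = 5.277×10⁻⁵ mm/N.
P = 1.095 / 5.277×10⁻⁵ = 20750 N = 20.75 kN, tensile.
For the aluminium segment, free thermal change = 23.8×10⁻⁶×41×800 = 0.7806 mm and elastic change from P = 20750×800/(240×70×10³) = 0.9883 mm; these oppose, so the net change is 0.208 mm (segment lengthens).

|ΔL| ≈ 0.208 mm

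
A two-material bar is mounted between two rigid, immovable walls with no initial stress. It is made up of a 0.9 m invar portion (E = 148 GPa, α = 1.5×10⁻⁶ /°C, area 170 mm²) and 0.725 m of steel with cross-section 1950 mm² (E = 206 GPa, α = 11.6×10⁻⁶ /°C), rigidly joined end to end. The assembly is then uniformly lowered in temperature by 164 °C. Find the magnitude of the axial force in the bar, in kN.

P ≈ 42.6 kN (tensile)

With the walls removed the bar would change length by δ_free = Σ αᵢΔT Lᵢ = 1.5×10⁻⁶×164×900 + 11.6×10⁻⁶×164×725 = 1.601 mm.
The walls prevent any net length change, so an axial force P (same in every segment) develops. Compatibility: P · Σ Lᵢ/(AᵢEᵢ) = δ_free.
Σ Lᵢ/(AᵢEᵢ) = 900/(170×148×10³) + 725/(1950×206×10³) = 3.758×10⁻⁵ mm/N.
Hence P = δ_free / Σ(L/AE) = 1.601/3.758×10⁻⁵ = 42.6 kN (tensile).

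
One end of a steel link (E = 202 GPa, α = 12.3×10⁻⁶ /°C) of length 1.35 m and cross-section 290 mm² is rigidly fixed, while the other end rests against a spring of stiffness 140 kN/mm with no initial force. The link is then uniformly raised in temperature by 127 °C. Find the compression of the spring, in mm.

δ ≈ 0.499 mm

Free thermal expansion: δ_free = αΔT L = 12.3×10⁻⁶ × 127 × 1350 = 2.109 mm.
Let P be the compressive force at the spring. The link shortens elastically by PL/(AE) and the spring compresses by P/k; together these equal δ_free.
So P = δ_free / [L/(AE) + 1/k] = 2.109 / [ 1350/(290×202×10³) + 1/(140×10³) ].
P = 2.109 / 3.019×10⁻⁵ = 69860 N.
Spring compression = P/k = 69860/(140×10³) = 0.499 mm.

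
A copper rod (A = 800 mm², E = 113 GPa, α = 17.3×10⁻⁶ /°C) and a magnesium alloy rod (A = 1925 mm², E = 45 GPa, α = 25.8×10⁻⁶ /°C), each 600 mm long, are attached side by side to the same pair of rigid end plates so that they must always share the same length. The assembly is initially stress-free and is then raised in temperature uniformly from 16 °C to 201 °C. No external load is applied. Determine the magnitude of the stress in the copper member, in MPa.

Both members must finish at the same length. With the larger α, the magnesium alloy tends to over-expand; the plates restrain it, putting the magnesium alloy in compression and the copper in tension. With no external load the two internal forces are equal and opposite, magnitude P.
Equating the net (thermal + elastic) strains gives |α₁ − α₂|·ΔT = P·[1/(A₁E₁) + 1/(A₂E₂)].
|α₁ − α₂|·ΔT = 8.5×10⁻⁶ × 185 = 0.001572.
1/(A₁E₁) + 1/(A₂E₂) = 1/(800×113×10³) + 1/(1925×45×10³) = 2.261×10⁻⁸ N⁻¹.
So P = 0.001572 / 2.261×10⁻⁸ = 69.56 kN.
σ_{copper} = P/A₁ = 69560/800 = 86.95 MPa, tensile.

σ ≈ 87 MPa (tensile)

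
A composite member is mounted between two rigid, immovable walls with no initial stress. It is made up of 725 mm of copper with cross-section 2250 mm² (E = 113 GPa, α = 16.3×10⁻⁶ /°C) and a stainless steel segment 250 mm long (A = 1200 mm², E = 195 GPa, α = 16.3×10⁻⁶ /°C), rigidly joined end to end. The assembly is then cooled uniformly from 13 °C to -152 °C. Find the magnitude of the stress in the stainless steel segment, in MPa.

If the supports were absent, the total length change would be Σ αᵢΔT Lᵢ = 16.3×10⁻⁶×165×725 + 16.3×10⁻⁶×165×250 = 2.622 mm.
The walls prevent any net length change, so an axial force P (same in every segment) develops. Compatibility: P · Σ Lᵢ/(AᵢEᵢ) = δ_free.
Σ Lᵢ/(AᵢEᵢ) = 725/(2250×113×10³) + 250/(1200×195×10³) = 3.92×10⁻⁶ mm/N.
So P = 2.622 / 3.92×10⁻⁶ = 669 kN, tensile.
σ_{stainless steel} = P / A = 669000 / 1200 = 557.5 MPa.

σ ≈ 557 MPa (tensile)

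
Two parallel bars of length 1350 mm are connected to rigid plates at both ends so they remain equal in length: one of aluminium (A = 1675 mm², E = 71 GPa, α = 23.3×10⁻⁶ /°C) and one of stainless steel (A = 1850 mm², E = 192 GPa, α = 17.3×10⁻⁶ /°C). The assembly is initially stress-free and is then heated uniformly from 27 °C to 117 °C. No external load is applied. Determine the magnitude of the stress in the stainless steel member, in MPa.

σ ≈ 26 MPa (tensile)

The aluminium has the larger α, so on heating it would change length more than the stainless steel if both were free. The rigid plates force a common final length, so the aluminium is put into compression and the stainless steel into tension, with equal and opposite forces P (no external load).
Setting the final lengths equal and cancelling L: (α₁ − α₂)ΔT = P/(A₁E₁) + P/(A₂E₂).
|α₁ − α₂|·ΔT = 6×10⁻⁶ × 90 = 0.00054.
1/(A₁E₁) + 1/(A₂E₂) = 1/(1675×71×10³) + 1/(1850×192×10³) = 1.122×10⁻⁸ N⁻¹.
So P = 0.00054 / 1.122×10⁻⁸ = 48.11 kN.
σ_{stainless steel} = P/A₂ = 48110/1850 = 26.01 MPa, tensile.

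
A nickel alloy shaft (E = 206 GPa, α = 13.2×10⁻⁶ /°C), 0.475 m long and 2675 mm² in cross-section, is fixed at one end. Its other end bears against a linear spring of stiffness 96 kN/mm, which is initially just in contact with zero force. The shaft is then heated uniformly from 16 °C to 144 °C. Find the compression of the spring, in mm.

δ ≈ 0.741 mm

The unrestrained thermal change is αΔT L = 13.2×10⁻⁶ × 128 × 475 = 0.8026 mm.
Let P be the compressive force at the spring. The shaft shortens elastically by PL/(AE) and the spring compresses by P/k; together these equal δ_free.
So P = δ_free / [L/(AE) + 1/k] = 0.8026 / [ 475/(2675×206×10³) + 1/(96×10³) ].
P = 0.8026 / 1.128×10⁻⁵ = 71160 N.
Spring compression = P/k = 71160/(96×10³) = 0.7412 mm.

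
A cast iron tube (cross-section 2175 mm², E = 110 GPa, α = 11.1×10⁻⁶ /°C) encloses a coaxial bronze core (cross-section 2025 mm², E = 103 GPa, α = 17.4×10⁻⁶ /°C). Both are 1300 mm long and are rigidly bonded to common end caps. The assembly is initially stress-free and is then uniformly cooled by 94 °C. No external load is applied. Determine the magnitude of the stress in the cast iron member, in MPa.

σ ≈ 30.3 MPa (compressive)

Equilibrium of a rigid end plate with no external load gives equal and opposite internal forces ±P in the two members. Since α_{bronze} > α_{cast iron}, cooling drives the bronze into tension and the cast iron into compression.
Equating the net (thermal + elastic) strains gives |α₁ − α₂|·ΔT = P·[1/(A₁E₁) + 1/(A₂E₂)].
|α₁ − α₂|·ΔT = 6.3×10⁻⁶ × 94 = 0.0005922.
1/(A₁E₁) + 1/(A₂E₂) = 1/(2175×110×10³) + 1/(2025×103×10³) = 8.974×10⁻⁹ N⁻¹.
P = 0.0005922 / 8.974×10⁻⁹ = 65990 N = 65.99 kN.
σ_{cast iron} = P/A₁ = 65990/2175 = 30.34 MPa, compressive.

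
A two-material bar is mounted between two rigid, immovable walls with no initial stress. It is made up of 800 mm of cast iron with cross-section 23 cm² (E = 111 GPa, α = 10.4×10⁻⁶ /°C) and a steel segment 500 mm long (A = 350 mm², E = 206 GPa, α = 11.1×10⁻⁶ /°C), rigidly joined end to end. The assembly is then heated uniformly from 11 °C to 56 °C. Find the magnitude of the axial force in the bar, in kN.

P ≈ 62 kN (compressive)

If the supports were absent, the total length change would be Σ αᵢΔT Lᵢ = 10.4×10⁻⁶×45×800 + 11.1×10⁻⁶×45×500 = 0.6241 mm.
The rigid supports impose zero overall length change; the single axial force P common to all segments must satisfy P Σ Lᵢ/(AᵢEᵢ) = δ_free.
Σ Lᵢ/(AᵢEᵢ) = 800/(2300×111×10³) + 500/(350×206×10³) = 1.007×10⁻⁵ mm/N.
So P = 0.6241 / 1.007×10⁻⁵ = 61.99 kN, compressive.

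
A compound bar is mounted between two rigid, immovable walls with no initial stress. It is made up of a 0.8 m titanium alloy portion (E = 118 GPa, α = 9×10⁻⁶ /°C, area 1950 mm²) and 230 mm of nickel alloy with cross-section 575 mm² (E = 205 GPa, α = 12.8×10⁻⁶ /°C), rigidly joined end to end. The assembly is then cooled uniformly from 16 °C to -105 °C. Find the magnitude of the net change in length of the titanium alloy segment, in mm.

|ΔL| ≈ 0.085 mm

Free thermal contraction of the whole bar: Σ αᵢΔT Lᵢ = 9×10⁻⁶×121×800 + 12.8×10⁻⁶×121×230 = 1.227 mm.
Since the ends are fixed, an axial force P builds up, equal in every segment, with P · Σ Lᵢ/(AᵢEᵢ) = δ_free.
Σ Lᵢ/(AᵢEᵢ) = 800/(1950×118×10³) + 230/(575×205×10³) = 5.428×10⁻⁶ mm/N.
So P = 1.227 / 5.428×10⁻⁶ = 226.1 kN, tensile.
For the titanium alloy segment, free thermal change = 9×10⁻⁶×121×800 = 0.8712 mm and elastic change from P = 226100×800/(1950×118×10³) = 0.7862 mm; these oppose, so the net change is 0.085 mm (segment shortens).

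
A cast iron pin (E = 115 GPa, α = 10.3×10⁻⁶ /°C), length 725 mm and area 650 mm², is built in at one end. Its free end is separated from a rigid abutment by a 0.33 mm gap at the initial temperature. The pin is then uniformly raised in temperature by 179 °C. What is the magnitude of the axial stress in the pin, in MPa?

σ ≈ 160 MPa (compressive)

Unrestrained expansion: δ_free = αΔT L = 10.3×10⁻⁶ × 179 × 725 = 1.337 mm.
The gap closes (δ_free > 0.33 mm) and the wall then resists a further 1.337 − 0.33 = 1.007 mm of expansion.
Compatibility: PL/(AE) = 1.007 mm, so σ = P/A = E × (1.007/725) = 159.7 MPa.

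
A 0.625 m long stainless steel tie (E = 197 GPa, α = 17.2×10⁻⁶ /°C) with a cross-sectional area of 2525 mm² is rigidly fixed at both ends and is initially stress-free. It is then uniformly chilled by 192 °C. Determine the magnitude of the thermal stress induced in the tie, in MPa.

σ ≈ 651 MPa (tensile)

Because both ends are immovable the net strain is zero, and the suppressed thermal strain is αΔT = 17.2×10⁻⁶ × 192 = 3302.4×10⁻⁶.
Hence σ = E·αΔT = 197×10³ × 3302.4×10⁻⁶ = 650.6 MPa, tensile.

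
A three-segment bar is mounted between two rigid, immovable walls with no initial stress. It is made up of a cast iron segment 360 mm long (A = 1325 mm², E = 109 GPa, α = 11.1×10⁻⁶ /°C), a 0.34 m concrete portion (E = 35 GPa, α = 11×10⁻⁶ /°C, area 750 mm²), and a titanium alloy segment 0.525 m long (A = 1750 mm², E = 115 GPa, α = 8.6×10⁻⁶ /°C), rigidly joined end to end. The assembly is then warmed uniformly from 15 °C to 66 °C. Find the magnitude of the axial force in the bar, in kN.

With the walls removed the bar would change length by δ_free = Σ αᵢΔT Lᵢ = 11.1×10⁻⁶×51×360 + 11×10⁻⁶×51×340 + 8.6×10⁻⁶×51×525 = 0.6248 mm.
Since the ends are fixed, an axial force P builds up, equal in every segment, with P · Σ Lᵢ/(AᵢEᵢ) = δ_free.
The series flexibility is Σ Lᵢ/(AᵢEᵢ) = 360/(1325×109×10³) + 340/(750×35×10³) + 525/(1750×115×10³) = 1.805×10⁻⁵ mm/N.
P = 0.6248 / 1.805×10⁻⁵ = 34610 N = 34.61 kN, compressive.

P ≈ 34.6 kN (compressive)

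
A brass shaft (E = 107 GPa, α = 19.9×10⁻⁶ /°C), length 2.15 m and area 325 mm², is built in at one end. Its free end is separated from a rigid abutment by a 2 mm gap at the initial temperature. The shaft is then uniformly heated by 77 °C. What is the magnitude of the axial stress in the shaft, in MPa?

Free thermal elongation = αΔT L = 19.9×10⁻⁶ × 77 × 2150 = 3.294 mm.
This exceeds the 2 mm gap, so the wall pushes back. The portion of expansion that must be recovered elastically is δ_free − gap = 3.294 − 2 = 1.294 mm.
Compatibility: PL/(AE) = 1.294 mm, so σ = P/A = E × (1.294/2150) = 64.42 MPa.

σ ≈ 64.4 MPa (compressive)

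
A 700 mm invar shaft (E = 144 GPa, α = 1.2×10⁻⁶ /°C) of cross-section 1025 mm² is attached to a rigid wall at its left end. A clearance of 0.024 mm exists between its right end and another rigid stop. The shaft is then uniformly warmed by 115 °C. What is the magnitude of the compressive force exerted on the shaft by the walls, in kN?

P ≈ 15.3 kN

Unrestrained expansion: δ_free = αΔT L = 1.2×10⁻⁶ × 115 × 700 = 0.0966 mm.
This exceeds the 0.024 mm gap, so the wall pushes back. The portion of expansion that must be recovered elastically is δ_free − gap = 0.0966 − 0.024 = 0.0726 mm.
Compatibility: PL/(AE) = 0.0726 mm, so σ = P/A = E × (0.0726/700) = 14.93 MPa.
P = σA = 14.93 × 1025 = 15.31 kN.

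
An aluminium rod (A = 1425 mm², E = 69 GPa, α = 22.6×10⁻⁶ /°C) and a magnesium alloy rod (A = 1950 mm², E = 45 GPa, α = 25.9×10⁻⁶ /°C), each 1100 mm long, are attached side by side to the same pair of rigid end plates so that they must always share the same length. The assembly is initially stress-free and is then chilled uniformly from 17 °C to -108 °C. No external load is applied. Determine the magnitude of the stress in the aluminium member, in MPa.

σ ≈ 13.4 MPa (compressive)

Equilibrium of a rigid end plate with no external load gives equal and opposite internal forces ±P in the two members. Since α_{magnesium alloy} > α_{aluminium}, cooling drives the magnesium alloy into tension and the aluminium into compression.
Setting the final lengths equal and cancelling L: (α₁ − α₂)ΔT = P/(A₁E₁) + P/(A₂E₂).
|α₁ − α₂|·ΔT = 3.3×10⁻⁶ × 125 = 0.0004125.
1/(A₁E₁) + 1/(A₂E₂) = 1/(1425×69×10³) + 1/(1950×45×10³) = 2.157×10⁻⁸ N⁻¹.
P = 0.0004125 / 2.157×10⁻⁸ = 19130 N = 19.13 kN.
σ_{aluminium} = P/A₁ = 19130/1425 = 13.42 MPa, compressive.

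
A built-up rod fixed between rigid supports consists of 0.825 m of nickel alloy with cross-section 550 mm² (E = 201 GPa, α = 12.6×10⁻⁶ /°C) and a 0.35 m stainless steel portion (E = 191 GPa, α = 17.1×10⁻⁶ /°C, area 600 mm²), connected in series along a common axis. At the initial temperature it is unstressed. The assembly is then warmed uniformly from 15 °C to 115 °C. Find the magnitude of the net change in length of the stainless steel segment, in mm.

|ΔL| ≈ 0.123 mm

With the walls removed the bar would change length by δ_free = Σ αᵢΔT Lᵢ = 12.6×10⁻⁶×100×825 + 17.1×10⁻⁶×100×350 = 1.638 mm.
The rigid supports impose zero overall length change; the single axial force P common to all segments must satisfy P Σ Lᵢ/(AᵢEᵢ) = δ_free.
Σ Lᵢ/(AᵢEᵢ) = 825/(550×201×10³) + 350/(600×191×10³) = 1.052×10⁻⁵ mm/N.
So P = 1.638 / 1.052×10⁻⁵ = 155.8 kN, compressive.
For the stainless steel segment, free thermal change = 17.1×10⁻⁶×100×350 = 0.5985 mm and elastic change from P = 155800×350/(600×191×10³) = 0.4757 mm; these oppose, so the net change is 0.123 mm (segment lengthens).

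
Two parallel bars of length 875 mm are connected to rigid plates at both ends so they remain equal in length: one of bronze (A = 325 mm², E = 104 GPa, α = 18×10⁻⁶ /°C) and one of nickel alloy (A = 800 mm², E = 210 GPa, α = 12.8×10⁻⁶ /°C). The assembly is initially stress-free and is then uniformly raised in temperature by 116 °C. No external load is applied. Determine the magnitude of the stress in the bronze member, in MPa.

σ ≈ 52.2 MPa (compressive)

Both members must finish at the same length. With the larger α, the bronze tends to over-expand; the plates restrain it, putting the bronze in compression and the nickel alloy in tension. With no external load the two internal forces are equal and opposite, magnitude P.
Compatibility of the two members (thermal + elastic change equal): (α₁ − α₂)ΔT = P·[1/(A₁E₁) + 1/(A₂E₂)].
|α₁ − α₂|·ΔT = 5.2×10⁻⁶ × 116 = 0.0006032.
1/(A₁E₁) + 1/(A₂E₂) = 1/(325×104×10³) + 1/(800×210×10³) = 3.554×10⁻⁸ N⁻¹.
P = 0.0006032 / 3.554×10⁻⁸ = 16970 N = 16.97 kN.
σ_{bronze} = P/A₁ = 16970/325 = 52.23 MPa, compressive.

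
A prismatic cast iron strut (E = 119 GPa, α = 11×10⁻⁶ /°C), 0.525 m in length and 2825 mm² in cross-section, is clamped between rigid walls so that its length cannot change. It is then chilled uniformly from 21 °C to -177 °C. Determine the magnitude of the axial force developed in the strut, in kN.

P ≈ 732 kN (tensile)

Full restraint means ε = 0, so the stress is σ = EαΔT = 119×10³ × 11×10⁻⁶ × 198 = 259.2 MPa.
P = AEαΔT = 2825 × 119×10³ × 11×10⁻⁶ × 198 = 732.2 kN (tensile).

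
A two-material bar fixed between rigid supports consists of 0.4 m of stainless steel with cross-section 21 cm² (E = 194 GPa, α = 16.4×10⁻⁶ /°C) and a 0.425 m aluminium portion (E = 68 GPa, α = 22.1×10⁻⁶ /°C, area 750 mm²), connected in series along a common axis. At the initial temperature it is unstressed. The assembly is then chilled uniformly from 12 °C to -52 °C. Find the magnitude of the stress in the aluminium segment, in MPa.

If the supports were absent, the total length change would be Σ αᵢΔT Lᵢ = 16.4×10⁻⁶×64×400 + 22.1×10⁻⁶×64×425 = 1.021 mm.
The walls prevent any net length change, so an axial force P (same in every segment) develops. Compatibility: P · Σ Lᵢ/(AᵢEᵢ) = δ_free.
The series flexibility is Σ Lᵢ/(AᵢEᵢ) = 400/(2100×194×10³) + 425/(750×68×10³) = 9.315×10⁻⁶ mm/N.
So P = 1.021 / 9.315×10⁻⁶ = 109.6 kN, tensile.
σ_{aluminium} = P / A = 109600 / 750 = 146.1 MPa.

σ ≈ 146 MPa (tensile)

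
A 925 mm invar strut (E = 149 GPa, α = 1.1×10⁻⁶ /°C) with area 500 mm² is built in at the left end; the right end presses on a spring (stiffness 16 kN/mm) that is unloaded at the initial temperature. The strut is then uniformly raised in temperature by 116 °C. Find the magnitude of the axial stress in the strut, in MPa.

If the spring were absent the strut would lengthen by αΔT L = 1.1×10⁻⁶ × 116 × 925 = 0.118 mm.
Let P be the compressive force at the spring. The strut shortens elastically by PL/(AE) and the spring compresses by P/k; together these equal δ_free.
So P = δ_free / [L/(AE) + 1/k] = 0.118 / [ 925/(500×149×10³) + 1/(16×10³) ].
P = 0.118 / 7.492×10⁻⁵ = 1575 N.
σ = P/A = 1575/500 = 3.151 MPa.

σ ≈ 3.15 MPa (compressive)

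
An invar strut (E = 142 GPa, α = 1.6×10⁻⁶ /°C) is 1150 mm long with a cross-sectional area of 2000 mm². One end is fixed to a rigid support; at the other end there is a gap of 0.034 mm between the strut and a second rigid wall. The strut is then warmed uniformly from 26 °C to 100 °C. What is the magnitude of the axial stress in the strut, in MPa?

Free thermal elongation = αΔT L = 1.6×10⁻⁶ × 74 × 1150 = 0.1362 mm.
The gap closes (δ_free > 0.034 mm) and the wall then resists a further 0.1362 − 0.034 = 0.1022 mm of expansion.
Compatibility: PL/(AE) = 0.1022 mm, so σ = P/A = E × (0.1022/1150) = 12.61 MPa.

σ ≈ 12.6 MPa (compressive)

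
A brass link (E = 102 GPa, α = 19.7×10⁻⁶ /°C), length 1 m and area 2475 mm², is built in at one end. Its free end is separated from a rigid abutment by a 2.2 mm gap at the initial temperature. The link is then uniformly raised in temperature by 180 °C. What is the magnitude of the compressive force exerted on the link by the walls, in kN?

Free thermal elongation = αΔT L = 19.7×10⁻⁶ × 180 × 1000 = 3.546 mm.
The gap closes (δ_free > 2.2 mm) and the wall then resists a further 3.546 − 2.2 = 1.346 mm of expansion.
Compatibility: PL/(AE) = 1.346 mm, so σ = P/A = E × (1.346/1000) = 137.3 MPa.
Force on the wall = σA = 137.3 × 2475 mm² = 339.8 kN.

P ≈ 340 kN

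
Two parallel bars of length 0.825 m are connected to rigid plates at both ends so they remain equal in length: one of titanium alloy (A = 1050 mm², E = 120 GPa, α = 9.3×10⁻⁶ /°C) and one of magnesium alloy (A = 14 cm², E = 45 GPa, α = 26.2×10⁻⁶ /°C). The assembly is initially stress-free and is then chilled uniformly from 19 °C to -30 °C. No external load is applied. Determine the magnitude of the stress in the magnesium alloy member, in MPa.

σ ≈ 24.8 MPa (tensile)

Both members must finish at the same length. With the larger α, the magnesium alloy tends to over-contract; the plates restrain it, putting the magnesium alloy in tension and the titanium alloy in compression. With no external load the two internal forces are equal and opposite, magnitude P.
Setting the final lengths equal and cancelling L: (α₁ − α₂)ΔT = P/(A₁E₁) + P/(A₂E₂).
|α₁ − α₂|·ΔT = 16.9×10⁻⁶ × 49 = 0.0008281.
1/(A₁E₁) + 1/(A₂E₂) = 1/(1050×120×10³) + 1/(1400×45×10³) = 2.381×10⁻⁸ N⁻¹.
So P = 0.0008281 / 2.381×10⁻⁸ = 34.78 kN.
σ_{magnesium alloy} = P/A₂ = 34780/1400 = 24.84 MPa, tensile.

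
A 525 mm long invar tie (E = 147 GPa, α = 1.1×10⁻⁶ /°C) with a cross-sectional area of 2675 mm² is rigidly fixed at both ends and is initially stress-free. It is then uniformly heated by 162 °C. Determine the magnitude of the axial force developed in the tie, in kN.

P ≈ 70.1 kN (compressive)

Full restraint means ε = 0, so the stress is σ = EαΔT = 147×10³ × 1.1×10⁻⁶ × 162 = 26.2 MPa.
Axial force P = σA = 26.2 × 2675 = 70070 N = 70.07 kN, compressive.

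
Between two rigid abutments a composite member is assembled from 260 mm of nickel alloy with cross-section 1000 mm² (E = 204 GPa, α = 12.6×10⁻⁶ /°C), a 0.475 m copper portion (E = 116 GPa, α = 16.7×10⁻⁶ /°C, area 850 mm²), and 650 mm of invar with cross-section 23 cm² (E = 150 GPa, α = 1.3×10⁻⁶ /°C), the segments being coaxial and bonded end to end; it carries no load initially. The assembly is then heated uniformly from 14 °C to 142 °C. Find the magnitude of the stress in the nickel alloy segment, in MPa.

σ ≈ 193 MPa (compressive)

Free thermal expansion of the whole bar: Σ αᵢΔT Lᵢ = 12.6×10⁻⁶×128×260 + 16.7×10⁻⁶×128×475 + 1.3×10⁻⁶×128×650 = 1.543 mm.
Since the ends are fixed, an axial force P builds up, equal in every segment, with P · Σ Lᵢ/(AᵢEᵢ) = δ_free.
The series flexibility is Σ Lᵢ/(AᵢEᵢ) = 260/(1000×204×10³) + 475/(850×116×10³) + 650/(2300×150×10³) = 7.976×10⁻⁶ mm/N.
So P = 1.543 / 7.976×10⁻⁶ = 193.4 kN, compressive.
σ_{nickel alloy} = P / A = 193400 / 1000 = 193.4 MPa.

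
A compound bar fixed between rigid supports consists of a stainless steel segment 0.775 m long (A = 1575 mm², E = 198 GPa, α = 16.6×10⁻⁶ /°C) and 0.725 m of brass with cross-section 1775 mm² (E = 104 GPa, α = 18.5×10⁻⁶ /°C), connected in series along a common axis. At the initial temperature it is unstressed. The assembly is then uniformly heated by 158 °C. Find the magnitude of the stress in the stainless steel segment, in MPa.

Free thermal expansion of the whole bar: Σ αᵢΔT Lᵢ = 16.6×10⁻⁶×158×775 + 18.5×10⁻⁶×158×725 = 4.152 mm.
The rigid supports impose zero overall length change; the single axial force P common to all segments must satisfy P Σ Lᵢ/(AᵢEᵢ) = δ_free.
Σ Lᵢ/(AᵢEᵢ) = 775/(1575×198×10³) + 725/(1775×104×10³) = 6.413×10⁻⁶ mm/N.
P = 4.152 / 6.413×10⁻⁶ = 647500 N = 647.5 kN, compressive.
σ_{stainless steel} = P / A = 647500 / 1575 = 411.1 MPa.

σ ≈ 411 MPa (compressive)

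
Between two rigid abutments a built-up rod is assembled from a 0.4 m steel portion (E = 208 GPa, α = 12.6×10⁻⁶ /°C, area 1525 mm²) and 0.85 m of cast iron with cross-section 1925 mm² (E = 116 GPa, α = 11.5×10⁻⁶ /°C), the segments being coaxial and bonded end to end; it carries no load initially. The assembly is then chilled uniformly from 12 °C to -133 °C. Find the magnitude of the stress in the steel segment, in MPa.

With the walls removed the bar would change length by δ_free = Σ αᵢΔT Lᵢ = 12.6×10⁻⁶×145×400 + 11.5×10⁻⁶×145×850 = 2.148 mm.
The rigid supports impose zero overall length change; the single axial force P common to all segments must satisfy P Σ Lᵢ/(AᵢEᵢ) = δ_free.
The series flexibility is Σ Lᵢ/(AᵢEᵢ) = 400/(1525×208×10³) + 850/(1925×116×10³) = 5.068×10⁻⁶ mm/N.
So P = 2.148 / 5.068×10⁻⁶ = 423.9 kN, tensile.
σ_{steel} = P / A = 423900 / 1525 = 278 MPa.

σ ≈ 278 MPa (tensile)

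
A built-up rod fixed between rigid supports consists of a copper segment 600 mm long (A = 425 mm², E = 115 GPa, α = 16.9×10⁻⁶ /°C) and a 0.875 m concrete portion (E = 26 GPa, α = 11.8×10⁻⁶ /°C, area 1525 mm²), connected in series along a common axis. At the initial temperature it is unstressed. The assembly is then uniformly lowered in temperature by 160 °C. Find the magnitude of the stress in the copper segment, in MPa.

With the walls removed the bar would change length by δ_free = Σ αᵢΔT Lᵢ = 16.9×10⁻⁶×160×600 + 11.8×10⁻⁶×160×875 = 3.274 mm.
The rigid supports impose zero overall length change; the single axial force P common to all segments must satisfy P Σ Lᵢ/(AᵢEᵢ) = δ_free.
Σ Lᵢ/(AᵢEᵢ) = 600/(425×115×10³) + 875/(1525×26×10³) = 3.434×10⁻⁵ mm/N.
P = 3.274 / 3.434×10⁻⁵ = 95340 N = 95.34 kN, tensile.
σ_{copper} = P / A = 95340 / 425 = 224.3 MPa.

σ ≈ 224 MPa (tensile)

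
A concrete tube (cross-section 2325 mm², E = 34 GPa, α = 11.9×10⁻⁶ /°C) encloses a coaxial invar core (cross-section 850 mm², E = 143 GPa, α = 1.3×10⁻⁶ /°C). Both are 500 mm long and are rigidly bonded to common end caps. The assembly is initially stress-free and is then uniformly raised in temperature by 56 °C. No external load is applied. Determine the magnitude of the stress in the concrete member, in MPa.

Both members must finish at the same length. With the larger α, the concrete tends to over-expand; the plates restrain it, putting the concrete in compression and the invar in tension. With no external load the two internal forces are equal and opposite, magnitude P.
Compatibility of the two members (thermal + elastic change equal): (α₁ − α₂)ΔT = P·[1/(A₁E₁) + 1/(A₂E₂)].
|α₁ − α₂|·ΔT = 10.6×10⁻⁶ × 56 = 0.0005936.
1/(A₁E₁) + 1/(A₂E₂) = 1/(2325×34×10³) + 1/(850×143×10³) = 2.088×10⁻⁸ N⁻¹.
P = 0.0005936 / 2.088×10⁻⁸ = 28430 N = 28.43 kN.
σ_{concrete} = P/A₁ = 28430/2325 = 12.23 MPa, compressive.

σ ≈ 12.2 MPa (compressive)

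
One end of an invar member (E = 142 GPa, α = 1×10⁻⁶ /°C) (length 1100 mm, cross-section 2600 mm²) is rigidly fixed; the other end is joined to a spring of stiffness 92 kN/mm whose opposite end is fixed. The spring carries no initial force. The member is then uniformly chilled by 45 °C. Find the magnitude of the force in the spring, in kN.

P ≈ 3.57 kN

If the spring were absent the member would shorten by αΔT L = 1×10⁻⁶ × 45 × 1100 = 0.0495 mm.
With a force P in the spring, the elastic change of the member is PL/(AE) and that of the spring is P/k; compatibility requires their sum to equal δ_free.
So P = δ_free / [L/(AE) + 1/k] = 0.0495 / [ 1100/(2600×142×10³) + 1/(92×10³) ].
P = 0.0495 / 1.385×10⁻⁵ = 3574 N.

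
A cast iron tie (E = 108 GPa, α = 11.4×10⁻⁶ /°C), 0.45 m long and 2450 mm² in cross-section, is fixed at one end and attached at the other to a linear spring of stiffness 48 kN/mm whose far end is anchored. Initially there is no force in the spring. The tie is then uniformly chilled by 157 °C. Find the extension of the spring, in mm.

δ ≈ 0.745 mm

Free thermal contraction: δ_free = αΔT L = 11.4×10⁻⁶ × 157 × 450 = 0.8054 mm.
With a force P in the spring, the elastic change of the tie is PL/(AE) and that of the spring is P/k; compatibility requires their sum to equal δ_free.
So P = δ_free / [L/(AE) + 1/k] = 0.8054 / [ 450/(2450×108×10³) + 1/(48×10³) ].
P = 0.8054 / 2.253×10⁻⁵ = 35740 N.
Spring extension = P/k = 35740/(48×10³) = 0.7446 mm.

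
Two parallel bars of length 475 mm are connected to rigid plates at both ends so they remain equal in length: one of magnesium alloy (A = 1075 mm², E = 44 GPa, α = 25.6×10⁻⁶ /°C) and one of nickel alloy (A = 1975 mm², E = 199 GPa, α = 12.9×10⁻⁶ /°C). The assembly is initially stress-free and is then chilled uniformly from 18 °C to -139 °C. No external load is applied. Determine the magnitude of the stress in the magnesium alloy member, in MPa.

σ ≈ 78.3 MPa (tensile)

Equilibrium of a rigid end plate with no external load gives equal and opposite internal forces ±P in the two members. Since α_{magnesium alloy} > α_{nickel alloy}, cooling drives the magnesium alloy into tension and the nickel alloy into compression.
Equating the net (thermal + elastic) strains gives |α₁ − α₂|·ΔT = P·[1/(A₁E₁) + 1/(A₂E₂)].
|α₁ − α₂|·ΔT = 12.7×10⁻⁶ × 157 = 0.001994.
1/(A₁E₁) + 1/(A₂E₂) = 1/(1075×44×10³) + 1/(1975×199×10³) = 2.369×10⁻⁸ N⁻¹.
So P = 0.001994 / 2.369×10⁻⁸ = 84.18 kN.
σ_{magnesium alloy} = P/A₁ = 84180/1075 = 78.31 MPa, tensile.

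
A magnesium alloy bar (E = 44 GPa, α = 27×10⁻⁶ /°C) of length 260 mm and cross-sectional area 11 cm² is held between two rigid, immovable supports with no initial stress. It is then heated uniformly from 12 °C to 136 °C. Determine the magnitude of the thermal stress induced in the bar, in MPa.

σ ≈ 147 MPa (compressive)

Because both ends are immovable the net strain is zero, and the suppressed thermal strain is αΔT = 27×10⁻⁶ × 124 = 3348×10⁻⁶.
Hence σ = E·αΔT = 44×10³ × 3348×10⁻⁶ = 147.3 MPa, compressive.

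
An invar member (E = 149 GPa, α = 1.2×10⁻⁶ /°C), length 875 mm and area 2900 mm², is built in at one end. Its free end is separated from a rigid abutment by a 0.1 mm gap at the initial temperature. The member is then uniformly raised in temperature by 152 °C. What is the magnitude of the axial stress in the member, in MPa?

σ ≈ 10.1 MPa (compressive)

Free thermal elongation = αΔT L = 1.2×10⁻⁶ × 152 × 875 = 0.1596 mm.
The gap closes (δ_free > 0.1 mm) and the wall then resists a further 0.1596 − 0.1 = 0.0596 mm of expansion.
So σ = E(δ_free − g)/L = 149×10³ × 0.0596/875 = 10.15 MPa.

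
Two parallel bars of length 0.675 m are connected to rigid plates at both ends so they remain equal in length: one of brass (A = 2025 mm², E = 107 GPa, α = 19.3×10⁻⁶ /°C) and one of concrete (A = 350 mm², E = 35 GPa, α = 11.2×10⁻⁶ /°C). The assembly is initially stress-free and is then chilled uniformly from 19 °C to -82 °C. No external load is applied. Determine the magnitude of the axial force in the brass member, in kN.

Both members must finish at the same length. With the larger α, the brass tends to over-contract; the plates restrain it, putting the brass in tension and the concrete in compression. With no external load the two internal forces are equal and opposite, magnitude P.
Equating the net (thermal + elastic) strains gives |α₁ − α₂|·ΔT = P·[1/(A₁E₁) + 1/(A₂E₂)].
|α₁ − α₂|·ΔT = 8.1×10⁻⁶ × 101 = 0.0008181.
1/(A₁E₁) + 1/(A₂E₂) = 1/(2025×107×10³) + 1/(350×35×10³) = 8.625×10⁻⁸ N⁻¹.
So P = 0.0008181 / 8.625×10⁻⁸ = 9.485 kN.

P ≈ 9.49 kN (tensile in the brass)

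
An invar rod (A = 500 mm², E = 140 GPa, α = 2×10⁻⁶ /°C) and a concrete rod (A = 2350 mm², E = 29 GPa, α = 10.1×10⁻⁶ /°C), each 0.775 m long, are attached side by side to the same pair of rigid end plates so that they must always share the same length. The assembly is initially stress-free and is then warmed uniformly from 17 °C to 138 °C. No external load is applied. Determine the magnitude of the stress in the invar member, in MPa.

σ ≈ 67.7 MPa (tensile)

Equilibrium of a rigid end plate with no external load gives equal and opposite internal forces ±P in the two members. Since α_{concrete} > α_{invar}, heating drives the concrete into compression and the invar into tension.
Setting the final lengths equal and cancelling L: (α₁ − α₂)ΔT = P/(A₁E₁) + P/(A₂E₂).
|α₁ − α₂|·ΔT = 8.1×10⁻⁶ × 121 = 0.0009801.
1/(A₁E₁) + 1/(A₂E₂) = 1/(500×140×10³) + 1/(2350×29×10³) = 2.896×10⁻⁸ N⁻¹.
P = 0.0009801 / 2.896×10⁻⁸ = 33840 N = 33.84 kN.
σ_{invar} = P/A₁ = 33840/500 = 67.69 MPa, tensile.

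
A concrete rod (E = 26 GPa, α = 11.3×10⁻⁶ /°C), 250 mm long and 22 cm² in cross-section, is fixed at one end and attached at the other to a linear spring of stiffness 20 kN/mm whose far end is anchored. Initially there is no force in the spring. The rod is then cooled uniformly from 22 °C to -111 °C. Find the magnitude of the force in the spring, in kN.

P ≈ 6.91 kN

Free thermal contraction: δ_free = αΔT L = 11.3×10⁻⁶ × 133 × 250 = 0.3757 mm.
With a force P in the spring, the elastic change of the rod is PL/(AE) and that of the spring is P/k; compatibility requires their sum to equal δ_free.
P [ L/(AE) + 1/k ] = δ_free → P [ 250/(2200×26×10³) + 1/(20×10³) ] = 0.3757.
P = 0.3757 / 5.437×10⁻⁵ = 6910 N.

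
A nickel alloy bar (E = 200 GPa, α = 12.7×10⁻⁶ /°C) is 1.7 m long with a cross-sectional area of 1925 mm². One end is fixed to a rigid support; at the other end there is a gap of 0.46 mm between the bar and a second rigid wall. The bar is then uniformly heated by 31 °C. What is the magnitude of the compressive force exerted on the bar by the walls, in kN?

P ≈ 47.4 kN

If the wall were absent the bar would grow by αΔT L = 12.7×10⁻⁶ × 31 × 1700 = 0.6693 mm.
After closing the 0.46 mm clearance, 0.6693 − 0.46 = 0.2093 mm of expansion remains to be suppressed by the wall.
Compatibility: PL/(AE) = 0.2093 mm, so σ = P/A = E × (0.2093/1700) = 24.62 MPa.
Force on the wall = σA = 24.62 × 1925 mm² = 47.4 kN.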